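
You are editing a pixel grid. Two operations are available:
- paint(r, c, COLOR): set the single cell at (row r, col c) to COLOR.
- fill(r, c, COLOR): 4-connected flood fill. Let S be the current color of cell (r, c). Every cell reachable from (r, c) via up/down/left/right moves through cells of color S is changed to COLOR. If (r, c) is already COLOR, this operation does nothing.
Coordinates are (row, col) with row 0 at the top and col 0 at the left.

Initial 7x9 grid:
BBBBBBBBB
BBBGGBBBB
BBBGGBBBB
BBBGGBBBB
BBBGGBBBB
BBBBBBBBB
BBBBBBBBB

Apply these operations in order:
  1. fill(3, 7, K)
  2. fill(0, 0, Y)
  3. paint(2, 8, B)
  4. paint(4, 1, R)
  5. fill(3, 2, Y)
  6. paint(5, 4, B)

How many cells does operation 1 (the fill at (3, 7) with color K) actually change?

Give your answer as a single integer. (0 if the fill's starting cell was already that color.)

Answer: 55

Derivation:
After op 1 fill(3,7,K) [55 cells changed]:
KKKKKKKKK
KKKGGKKKK
KKKGGKKKK
KKKGGKKKK
KKKGGKKKK
KKKKKKKKK
KKKKKKKKK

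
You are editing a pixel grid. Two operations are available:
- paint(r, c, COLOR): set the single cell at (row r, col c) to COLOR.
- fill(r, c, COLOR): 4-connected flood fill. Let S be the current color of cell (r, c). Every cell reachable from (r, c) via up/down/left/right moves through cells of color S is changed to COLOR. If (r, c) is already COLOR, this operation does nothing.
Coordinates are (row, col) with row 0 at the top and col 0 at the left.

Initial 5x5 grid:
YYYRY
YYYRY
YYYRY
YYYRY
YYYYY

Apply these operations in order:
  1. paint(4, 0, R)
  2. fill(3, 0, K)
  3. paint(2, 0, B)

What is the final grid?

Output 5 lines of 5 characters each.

After op 1 paint(4,0,R):
YYYRY
YYYRY
YYYRY
YYYRY
RYYYY
After op 2 fill(3,0,K) [20 cells changed]:
KKKRK
KKKRK
KKKRK
KKKRK
RKKKK
After op 3 paint(2,0,B):
KKKRK
KKKRK
BKKRK
KKKRK
RKKKK

Answer: KKKRK
KKKRK
BKKRK
KKKRK
RKKKK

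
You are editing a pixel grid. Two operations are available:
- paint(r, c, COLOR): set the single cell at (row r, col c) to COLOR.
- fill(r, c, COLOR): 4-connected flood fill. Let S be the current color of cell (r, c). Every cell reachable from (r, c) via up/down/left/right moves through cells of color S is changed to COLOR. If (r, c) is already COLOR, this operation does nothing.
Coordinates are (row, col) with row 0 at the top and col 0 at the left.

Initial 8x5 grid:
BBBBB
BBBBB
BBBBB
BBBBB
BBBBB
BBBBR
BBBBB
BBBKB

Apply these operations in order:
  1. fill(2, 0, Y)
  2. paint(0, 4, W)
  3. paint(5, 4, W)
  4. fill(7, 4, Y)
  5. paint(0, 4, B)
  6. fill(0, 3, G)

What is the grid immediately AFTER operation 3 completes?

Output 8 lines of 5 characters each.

After op 1 fill(2,0,Y) [38 cells changed]:
YYYYY
YYYYY
YYYYY
YYYYY
YYYYY
YYYYR
YYYYY
YYYKY
After op 2 paint(0,4,W):
YYYYW
YYYYY
YYYYY
YYYYY
YYYYY
YYYYR
YYYYY
YYYKY
After op 3 paint(5,4,W):
YYYYW
YYYYY
YYYYY
YYYYY
YYYYY
YYYYW
YYYYY
YYYKY

Answer: YYYYW
YYYYY
YYYYY
YYYYY
YYYYY
YYYYW
YYYYY
YYYKY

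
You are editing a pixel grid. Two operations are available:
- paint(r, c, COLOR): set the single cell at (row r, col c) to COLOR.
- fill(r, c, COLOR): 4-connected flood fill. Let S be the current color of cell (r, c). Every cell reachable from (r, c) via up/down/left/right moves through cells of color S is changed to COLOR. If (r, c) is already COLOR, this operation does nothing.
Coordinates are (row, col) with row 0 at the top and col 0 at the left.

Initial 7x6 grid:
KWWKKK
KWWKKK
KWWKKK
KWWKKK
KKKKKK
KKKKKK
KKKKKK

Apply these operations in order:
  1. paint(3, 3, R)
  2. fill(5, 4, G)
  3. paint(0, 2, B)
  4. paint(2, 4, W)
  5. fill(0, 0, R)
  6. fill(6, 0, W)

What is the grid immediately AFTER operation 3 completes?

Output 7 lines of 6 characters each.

Answer: GWBGGG
GWWGGG
GWWGGG
GWWRGG
GGGGGG
GGGGGG
GGGGGG

Derivation:
After op 1 paint(3,3,R):
KWWKKK
KWWKKK
KWWKKK
KWWRKK
KKKKKK
KKKKKK
KKKKKK
After op 2 fill(5,4,G) [33 cells changed]:
GWWGGG
GWWGGG
GWWGGG
GWWRGG
GGGGGG
GGGGGG
GGGGGG
After op 3 paint(0,2,B):
GWBGGG
GWWGGG
GWWGGG
GWWRGG
GGGGGG
GGGGGG
GGGGGG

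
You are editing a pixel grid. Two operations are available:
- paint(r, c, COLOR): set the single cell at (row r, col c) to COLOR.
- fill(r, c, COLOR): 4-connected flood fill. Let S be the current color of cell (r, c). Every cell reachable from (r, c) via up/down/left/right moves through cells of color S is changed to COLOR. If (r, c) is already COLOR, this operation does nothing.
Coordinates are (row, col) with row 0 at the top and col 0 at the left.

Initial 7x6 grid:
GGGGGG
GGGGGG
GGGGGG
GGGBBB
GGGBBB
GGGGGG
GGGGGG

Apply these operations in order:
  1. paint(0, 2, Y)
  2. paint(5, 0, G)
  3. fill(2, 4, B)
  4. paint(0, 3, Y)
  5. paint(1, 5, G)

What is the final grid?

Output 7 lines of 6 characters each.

After op 1 paint(0,2,Y):
GGYGGG
GGGGGG
GGGGGG
GGGBBB
GGGBBB
GGGGGG
GGGGGG
After op 2 paint(5,0,G):
GGYGGG
GGGGGG
GGGGGG
GGGBBB
GGGBBB
GGGGGG
GGGGGG
After op 3 fill(2,4,B) [35 cells changed]:
BBYBBB
BBBBBB
BBBBBB
BBBBBB
BBBBBB
BBBBBB
BBBBBB
After op 4 paint(0,3,Y):
BBYYBB
BBBBBB
BBBBBB
BBBBBB
BBBBBB
BBBBBB
BBBBBB
After op 5 paint(1,5,G):
BBYYBB
BBBBBG
BBBBBB
BBBBBB
BBBBBB
BBBBBB
BBBBBB

Answer: BBYYBB
BBBBBG
BBBBBB
BBBBBB
BBBBBB
BBBBBB
BBBBBB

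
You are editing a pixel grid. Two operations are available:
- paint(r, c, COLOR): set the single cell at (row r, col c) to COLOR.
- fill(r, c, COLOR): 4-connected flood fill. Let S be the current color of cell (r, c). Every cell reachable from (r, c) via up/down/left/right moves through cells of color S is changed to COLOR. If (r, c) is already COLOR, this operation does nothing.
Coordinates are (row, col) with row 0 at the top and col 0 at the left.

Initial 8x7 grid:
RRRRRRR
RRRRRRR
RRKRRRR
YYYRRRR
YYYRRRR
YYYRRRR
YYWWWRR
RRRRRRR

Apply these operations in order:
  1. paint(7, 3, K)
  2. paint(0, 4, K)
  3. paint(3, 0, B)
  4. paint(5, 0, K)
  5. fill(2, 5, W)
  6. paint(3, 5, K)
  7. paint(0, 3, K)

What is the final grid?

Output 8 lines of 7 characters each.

After op 1 paint(7,3,K):
RRRRRRR
RRRRRRR
RRKRRRR
YYYRRRR
YYYRRRR
YYYRRRR
YYWWWRR
RRRKRRR
After op 2 paint(0,4,K):
RRRRKRR
RRRRRRR
RRKRRRR
YYYRRRR
YYYRRRR
YYYRRRR
YYWWWRR
RRRKRRR
After op 3 paint(3,0,B):
RRRRKRR
RRRRRRR
RRKRRRR
BYYRRRR
YYYRRRR
YYYRRRR
YYWWWRR
RRRKRRR
After op 4 paint(5,0,K):
RRRRKRR
RRRRRRR
RRKRRRR
BYYRRRR
YYYRRRR
KYYRRRR
YYWWWRR
RRRKRRR
After op 5 fill(2,5,W) [36 cells changed]:
WWWWKWW
WWWWWWW
WWKWWWW
BYYWWWW
YYYWWWW
KYYWWWW
YYWWWWW
RRRKWWW
After op 6 paint(3,5,K):
WWWWKWW
WWWWWWW
WWKWWWW
BYYWWKW
YYYWWWW
KYYWWWW
YYWWWWW
RRRKWWW
After op 7 paint(0,3,K):
WWWKKWW
WWWWWWW
WWKWWWW
BYYWWKW
YYYWWWW
KYYWWWW
YYWWWWW
RRRKWWW

Answer: WWWKKWW
WWWWWWW
WWKWWWW
BYYWWKW
YYYWWWW
KYYWWWW
YYWWWWW
RRRKWWW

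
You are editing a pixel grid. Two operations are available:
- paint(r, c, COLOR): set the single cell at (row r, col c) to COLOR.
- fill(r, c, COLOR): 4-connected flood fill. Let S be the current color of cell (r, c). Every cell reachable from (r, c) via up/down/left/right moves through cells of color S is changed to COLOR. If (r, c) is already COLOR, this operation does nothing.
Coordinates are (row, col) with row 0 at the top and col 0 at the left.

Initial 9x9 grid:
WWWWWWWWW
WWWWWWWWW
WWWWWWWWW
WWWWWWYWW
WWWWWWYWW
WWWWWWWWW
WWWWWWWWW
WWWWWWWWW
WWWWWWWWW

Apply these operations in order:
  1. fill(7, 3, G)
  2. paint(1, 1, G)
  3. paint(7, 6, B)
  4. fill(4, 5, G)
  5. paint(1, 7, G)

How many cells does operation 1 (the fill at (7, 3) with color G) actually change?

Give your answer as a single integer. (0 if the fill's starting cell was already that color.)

After op 1 fill(7,3,G) [79 cells changed]:
GGGGGGGGG
GGGGGGGGG
GGGGGGGGG
GGGGGGYGG
GGGGGGYGG
GGGGGGGGG
GGGGGGGGG
GGGGGGGGG
GGGGGGGGG

Answer: 79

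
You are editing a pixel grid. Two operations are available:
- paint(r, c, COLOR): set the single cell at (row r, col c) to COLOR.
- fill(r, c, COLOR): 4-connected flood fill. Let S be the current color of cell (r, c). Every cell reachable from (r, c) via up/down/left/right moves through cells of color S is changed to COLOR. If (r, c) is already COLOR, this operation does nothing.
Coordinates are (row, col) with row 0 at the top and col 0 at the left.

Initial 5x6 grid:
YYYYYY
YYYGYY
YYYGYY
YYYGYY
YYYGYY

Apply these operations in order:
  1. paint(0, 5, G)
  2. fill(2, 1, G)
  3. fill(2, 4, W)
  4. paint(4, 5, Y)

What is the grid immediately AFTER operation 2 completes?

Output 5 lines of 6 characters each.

After op 1 paint(0,5,G):
YYYYYG
YYYGYY
YYYGYY
YYYGYY
YYYGYY
After op 2 fill(2,1,G) [25 cells changed]:
GGGGGG
GGGGGG
GGGGGG
GGGGGG
GGGGGG

Answer: GGGGGG
GGGGGG
GGGGGG
GGGGGG
GGGGGG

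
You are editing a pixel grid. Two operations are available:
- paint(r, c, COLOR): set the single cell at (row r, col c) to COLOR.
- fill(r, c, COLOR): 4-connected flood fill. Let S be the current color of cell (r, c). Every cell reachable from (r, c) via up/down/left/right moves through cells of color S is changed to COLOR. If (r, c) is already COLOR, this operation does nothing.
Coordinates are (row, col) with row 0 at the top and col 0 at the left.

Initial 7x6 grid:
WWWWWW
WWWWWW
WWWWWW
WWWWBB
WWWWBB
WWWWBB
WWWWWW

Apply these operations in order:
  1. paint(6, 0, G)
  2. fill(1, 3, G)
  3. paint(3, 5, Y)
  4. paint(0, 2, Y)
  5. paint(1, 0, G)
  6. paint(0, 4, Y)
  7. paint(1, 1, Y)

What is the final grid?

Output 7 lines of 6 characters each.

Answer: GGYGYG
GYGGGG
GGGGGG
GGGGBY
GGGGBB
GGGGBB
GGGGGG

Derivation:
After op 1 paint(6,0,G):
WWWWWW
WWWWWW
WWWWWW
WWWWBB
WWWWBB
WWWWBB
GWWWWW
After op 2 fill(1,3,G) [35 cells changed]:
GGGGGG
GGGGGG
GGGGGG
GGGGBB
GGGGBB
GGGGBB
GGGGGG
After op 3 paint(3,5,Y):
GGGGGG
GGGGGG
GGGGGG
GGGGBY
GGGGBB
GGGGBB
GGGGGG
After op 4 paint(0,2,Y):
GGYGGG
GGGGGG
GGGGGG
GGGGBY
GGGGBB
GGGGBB
GGGGGG
After op 5 paint(1,0,G):
GGYGGG
GGGGGG
GGGGGG
GGGGBY
GGGGBB
GGGGBB
GGGGGG
After op 6 paint(0,4,Y):
GGYGYG
GGGGGG
GGGGGG
GGGGBY
GGGGBB
GGGGBB
GGGGGG
After op 7 paint(1,1,Y):
GGYGYG
GYGGGG
GGGGGG
GGGGBY
GGGGBB
GGGGBB
GGGGGG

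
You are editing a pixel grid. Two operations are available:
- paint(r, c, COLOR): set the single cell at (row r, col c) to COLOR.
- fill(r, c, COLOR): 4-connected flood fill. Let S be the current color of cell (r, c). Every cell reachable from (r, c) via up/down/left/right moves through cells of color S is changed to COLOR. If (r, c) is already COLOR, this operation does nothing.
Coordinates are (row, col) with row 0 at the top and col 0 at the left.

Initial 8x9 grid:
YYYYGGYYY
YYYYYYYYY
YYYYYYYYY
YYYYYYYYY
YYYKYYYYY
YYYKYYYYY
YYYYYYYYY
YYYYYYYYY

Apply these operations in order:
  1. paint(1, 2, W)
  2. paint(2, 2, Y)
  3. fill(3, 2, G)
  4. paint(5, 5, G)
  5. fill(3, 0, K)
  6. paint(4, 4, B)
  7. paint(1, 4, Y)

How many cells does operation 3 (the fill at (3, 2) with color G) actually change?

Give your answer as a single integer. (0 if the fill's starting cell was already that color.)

Answer: 67

Derivation:
After op 1 paint(1,2,W):
YYYYGGYYY
YYWYYYYYY
YYYYYYYYY
YYYYYYYYY
YYYKYYYYY
YYYKYYYYY
YYYYYYYYY
YYYYYYYYY
After op 2 paint(2,2,Y):
YYYYGGYYY
YYWYYYYYY
YYYYYYYYY
YYYYYYYYY
YYYKYYYYY
YYYKYYYYY
YYYYYYYYY
YYYYYYYYY
After op 3 fill(3,2,G) [67 cells changed]:
GGGGGGGGG
GGWGGGGGG
GGGGGGGGG
GGGGGGGGG
GGGKGGGGG
GGGKGGGGG
GGGGGGGGG
GGGGGGGGG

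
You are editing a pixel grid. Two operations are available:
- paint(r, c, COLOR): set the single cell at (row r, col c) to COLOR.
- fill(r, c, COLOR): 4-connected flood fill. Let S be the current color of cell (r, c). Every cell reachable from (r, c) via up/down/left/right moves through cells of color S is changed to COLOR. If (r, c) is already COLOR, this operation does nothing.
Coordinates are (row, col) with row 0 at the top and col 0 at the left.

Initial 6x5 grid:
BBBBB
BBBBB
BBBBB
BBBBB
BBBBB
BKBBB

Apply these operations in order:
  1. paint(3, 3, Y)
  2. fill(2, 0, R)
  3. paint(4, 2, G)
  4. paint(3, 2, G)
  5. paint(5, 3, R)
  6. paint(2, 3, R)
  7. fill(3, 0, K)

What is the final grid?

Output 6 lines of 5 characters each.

Answer: KKKKK
KKKKK
KKKKK
KKGYK
KKGKK
KKKKK

Derivation:
After op 1 paint(3,3,Y):
BBBBB
BBBBB
BBBBB
BBBYB
BBBBB
BKBBB
After op 2 fill(2,0,R) [28 cells changed]:
RRRRR
RRRRR
RRRRR
RRRYR
RRRRR
RKRRR
After op 3 paint(4,2,G):
RRRRR
RRRRR
RRRRR
RRRYR
RRGRR
RKRRR
After op 4 paint(3,2,G):
RRRRR
RRRRR
RRRRR
RRGYR
RRGRR
RKRRR
After op 5 paint(5,3,R):
RRRRR
RRRRR
RRRRR
RRGYR
RRGRR
RKRRR
After op 6 paint(2,3,R):
RRRRR
RRRRR
RRRRR
RRGYR
RRGRR
RKRRR
After op 7 fill(3,0,K) [26 cells changed]:
KKKKK
KKKKK
KKKKK
KKGYK
KKGKK
KKKKK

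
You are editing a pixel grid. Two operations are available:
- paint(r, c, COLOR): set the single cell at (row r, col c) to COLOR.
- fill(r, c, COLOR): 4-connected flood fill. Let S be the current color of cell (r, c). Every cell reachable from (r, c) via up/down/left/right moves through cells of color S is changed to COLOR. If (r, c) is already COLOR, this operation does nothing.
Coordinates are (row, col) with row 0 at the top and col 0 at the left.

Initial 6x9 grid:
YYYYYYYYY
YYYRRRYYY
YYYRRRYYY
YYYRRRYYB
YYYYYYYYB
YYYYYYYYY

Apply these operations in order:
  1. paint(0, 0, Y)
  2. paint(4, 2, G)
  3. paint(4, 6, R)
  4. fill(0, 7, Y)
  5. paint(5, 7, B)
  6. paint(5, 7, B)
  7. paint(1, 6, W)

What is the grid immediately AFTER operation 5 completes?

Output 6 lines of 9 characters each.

Answer: YYYYYYYYY
YYYRRRYYY
YYYRRRYYY
YYYRRRYYB
YYGYYYRYB
YYYYYYYBY

Derivation:
After op 1 paint(0,0,Y):
YYYYYYYYY
YYYRRRYYY
YYYRRRYYY
YYYRRRYYB
YYYYYYYYB
YYYYYYYYY
After op 2 paint(4,2,G):
YYYYYYYYY
YYYRRRYYY
YYYRRRYYY
YYYRRRYYB
YYGYYYYYB
YYYYYYYYY
After op 3 paint(4,6,R):
YYYYYYYYY
YYYRRRYYY
YYYRRRYYY
YYYRRRYYB
YYGYYYRYB
YYYYYYYYY
After op 4 fill(0,7,Y) [0 cells changed]:
YYYYYYYYY
YYYRRRYYY
YYYRRRYYY
YYYRRRYYB
YYGYYYRYB
YYYYYYYYY
After op 5 paint(5,7,B):
YYYYYYYYY
YYYRRRYYY
YYYRRRYYY
YYYRRRYYB
YYGYYYRYB
YYYYYYYBY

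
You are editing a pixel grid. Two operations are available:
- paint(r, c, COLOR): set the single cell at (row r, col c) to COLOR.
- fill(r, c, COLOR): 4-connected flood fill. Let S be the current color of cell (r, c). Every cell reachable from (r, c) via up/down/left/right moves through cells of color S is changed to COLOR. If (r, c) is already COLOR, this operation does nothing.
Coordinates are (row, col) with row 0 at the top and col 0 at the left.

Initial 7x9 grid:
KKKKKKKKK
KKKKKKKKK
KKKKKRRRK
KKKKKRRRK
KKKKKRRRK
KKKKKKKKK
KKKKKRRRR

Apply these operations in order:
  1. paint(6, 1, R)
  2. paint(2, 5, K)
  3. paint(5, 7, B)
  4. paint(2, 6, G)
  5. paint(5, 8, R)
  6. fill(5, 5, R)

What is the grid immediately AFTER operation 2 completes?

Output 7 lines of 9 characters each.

After op 1 paint(6,1,R):
KKKKKKKKK
KKKKKKKKK
KKKKKRRRK
KKKKKRRRK
KKKKKRRRK
KKKKKKKKK
KRKKKRRRR
After op 2 paint(2,5,K):
KKKKKKKKK
KKKKKKKKK
KKKKKKRRK
KKKKKRRRK
KKKKKRRRK
KKKKKKKKK
KRKKKRRRR

Answer: KKKKKKKKK
KKKKKKKKK
KKKKKKRRK
KKKKKRRRK
KKKKKRRRK
KKKKKKKKK
KRKKKRRRR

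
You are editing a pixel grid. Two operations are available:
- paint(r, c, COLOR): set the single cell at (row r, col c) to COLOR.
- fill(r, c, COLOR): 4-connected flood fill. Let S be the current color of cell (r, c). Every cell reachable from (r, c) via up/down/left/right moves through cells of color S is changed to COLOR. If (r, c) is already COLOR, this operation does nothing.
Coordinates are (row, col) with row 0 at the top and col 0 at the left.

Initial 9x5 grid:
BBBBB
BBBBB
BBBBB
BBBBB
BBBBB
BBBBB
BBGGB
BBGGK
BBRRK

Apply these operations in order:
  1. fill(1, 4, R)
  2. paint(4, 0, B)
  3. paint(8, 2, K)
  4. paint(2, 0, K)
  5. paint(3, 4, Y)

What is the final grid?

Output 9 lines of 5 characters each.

Answer: RRRRR
RRRRR
KRRRR
RRRRY
BRRRR
RRRRR
RRGGR
RRGGK
RRKRK

Derivation:
After op 1 fill(1,4,R) [37 cells changed]:
RRRRR
RRRRR
RRRRR
RRRRR
RRRRR
RRRRR
RRGGR
RRGGK
RRRRK
After op 2 paint(4,0,B):
RRRRR
RRRRR
RRRRR
RRRRR
BRRRR
RRRRR
RRGGR
RRGGK
RRRRK
After op 3 paint(8,2,K):
RRRRR
RRRRR
RRRRR
RRRRR
BRRRR
RRRRR
RRGGR
RRGGK
RRKRK
After op 4 paint(2,0,K):
RRRRR
RRRRR
KRRRR
RRRRR
BRRRR
RRRRR
RRGGR
RRGGK
RRKRK
After op 5 paint(3,4,Y):
RRRRR
RRRRR
KRRRR
RRRRY
BRRRR
RRRRR
RRGGR
RRGGK
RRKRK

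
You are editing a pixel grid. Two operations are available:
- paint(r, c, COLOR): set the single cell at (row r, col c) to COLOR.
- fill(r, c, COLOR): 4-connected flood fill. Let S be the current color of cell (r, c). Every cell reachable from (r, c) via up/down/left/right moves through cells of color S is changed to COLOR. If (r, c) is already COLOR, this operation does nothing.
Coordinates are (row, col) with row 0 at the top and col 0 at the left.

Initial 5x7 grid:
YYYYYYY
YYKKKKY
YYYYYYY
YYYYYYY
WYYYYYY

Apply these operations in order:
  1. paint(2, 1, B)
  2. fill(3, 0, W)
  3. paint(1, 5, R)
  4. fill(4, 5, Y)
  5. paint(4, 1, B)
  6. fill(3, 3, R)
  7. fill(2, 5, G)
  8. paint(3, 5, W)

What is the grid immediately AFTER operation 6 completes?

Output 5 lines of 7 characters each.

Answer: RRRRRRR
RRKKKRR
RBRRRRR
RRRRRRR
RBRRRRR

Derivation:
After op 1 paint(2,1,B):
YYYYYYY
YYKKKKY
YBYYYYY
YYYYYYY
WYYYYYY
After op 2 fill(3,0,W) [29 cells changed]:
WWWWWWW
WWKKKKW
WBWWWWW
WWWWWWW
WWWWWWW
After op 3 paint(1,5,R):
WWWWWWW
WWKKKRW
WBWWWWW
WWWWWWW
WWWWWWW
After op 4 fill(4,5,Y) [30 cells changed]:
YYYYYYY
YYKKKRY
YBYYYYY
YYYYYYY
YYYYYYY
After op 5 paint(4,1,B):
YYYYYYY
YYKKKRY
YBYYYYY
YYYYYYY
YBYYYYY
After op 6 fill(3,3,R) [29 cells changed]:
RRRRRRR
RRKKKRR
RBRRRRR
RRRRRRR
RBRRRRR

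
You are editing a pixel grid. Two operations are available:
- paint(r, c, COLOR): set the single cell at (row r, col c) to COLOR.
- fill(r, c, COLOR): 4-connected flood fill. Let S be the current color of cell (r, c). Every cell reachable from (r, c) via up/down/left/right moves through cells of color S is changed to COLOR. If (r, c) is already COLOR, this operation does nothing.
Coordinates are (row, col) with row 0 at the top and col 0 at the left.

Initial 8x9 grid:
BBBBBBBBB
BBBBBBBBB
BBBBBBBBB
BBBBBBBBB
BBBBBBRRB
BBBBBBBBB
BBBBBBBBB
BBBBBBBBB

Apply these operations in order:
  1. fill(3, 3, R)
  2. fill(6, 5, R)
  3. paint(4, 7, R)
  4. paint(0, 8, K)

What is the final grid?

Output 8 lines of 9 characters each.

After op 1 fill(3,3,R) [70 cells changed]:
RRRRRRRRR
RRRRRRRRR
RRRRRRRRR
RRRRRRRRR
RRRRRRRRR
RRRRRRRRR
RRRRRRRRR
RRRRRRRRR
After op 2 fill(6,5,R) [0 cells changed]:
RRRRRRRRR
RRRRRRRRR
RRRRRRRRR
RRRRRRRRR
RRRRRRRRR
RRRRRRRRR
RRRRRRRRR
RRRRRRRRR
After op 3 paint(4,7,R):
RRRRRRRRR
RRRRRRRRR
RRRRRRRRR
RRRRRRRRR
RRRRRRRRR
RRRRRRRRR
RRRRRRRRR
RRRRRRRRR
After op 4 paint(0,8,K):
RRRRRRRRK
RRRRRRRRR
RRRRRRRRR
RRRRRRRRR
RRRRRRRRR
RRRRRRRRR
RRRRRRRRR
RRRRRRRRR

Answer: RRRRRRRRK
RRRRRRRRR
RRRRRRRRR
RRRRRRRRR
RRRRRRRRR
RRRRRRRRR
RRRRRRRRR
RRRRRRRRR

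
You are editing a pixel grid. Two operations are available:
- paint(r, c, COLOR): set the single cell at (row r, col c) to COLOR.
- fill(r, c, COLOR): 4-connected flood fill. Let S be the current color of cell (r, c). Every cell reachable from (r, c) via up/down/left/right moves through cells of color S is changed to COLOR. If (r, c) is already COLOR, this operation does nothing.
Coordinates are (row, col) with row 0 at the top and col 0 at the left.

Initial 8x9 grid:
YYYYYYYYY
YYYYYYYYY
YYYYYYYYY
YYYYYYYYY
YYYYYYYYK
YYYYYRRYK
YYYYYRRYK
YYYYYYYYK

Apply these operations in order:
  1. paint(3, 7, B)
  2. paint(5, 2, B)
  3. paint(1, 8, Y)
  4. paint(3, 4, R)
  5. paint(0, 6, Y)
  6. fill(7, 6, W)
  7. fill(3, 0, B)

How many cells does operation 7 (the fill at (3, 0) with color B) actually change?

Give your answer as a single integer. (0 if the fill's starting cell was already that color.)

Answer: 61

Derivation:
After op 1 paint(3,7,B):
YYYYYYYYY
YYYYYYYYY
YYYYYYYYY
YYYYYYYBY
YYYYYYYYK
YYYYYRRYK
YYYYYRRYK
YYYYYYYYK
After op 2 paint(5,2,B):
YYYYYYYYY
YYYYYYYYY
YYYYYYYYY
YYYYYYYBY
YYYYYYYYK
YYBYYRRYK
YYYYYRRYK
YYYYYYYYK
After op 3 paint(1,8,Y):
YYYYYYYYY
YYYYYYYYY
YYYYYYYYY
YYYYYYYBY
YYYYYYYYK
YYBYYRRYK
YYYYYRRYK
YYYYYYYYK
After op 4 paint(3,4,R):
YYYYYYYYY
YYYYYYYYY
YYYYYYYYY
YYYYRYYBY
YYYYYYYYK
YYBYYRRYK
YYYYYRRYK
YYYYYYYYK
After op 5 paint(0,6,Y):
YYYYYYYYY
YYYYYYYYY
YYYYYYYYY
YYYYRYYBY
YYYYYYYYK
YYBYYRRYK
YYYYYRRYK
YYYYYYYYK
After op 6 fill(7,6,W) [61 cells changed]:
WWWWWWWWW
WWWWWWWWW
WWWWWWWWW
WWWWRWWBW
WWWWWWWWK
WWBWWRRWK
WWWWWRRWK
WWWWWWWWK
After op 7 fill(3,0,B) [61 cells changed]:
BBBBBBBBB
BBBBBBBBB
BBBBBBBBB
BBBBRBBBB
BBBBBBBBK
BBBBBRRBK
BBBBBRRBK
BBBBBBBBK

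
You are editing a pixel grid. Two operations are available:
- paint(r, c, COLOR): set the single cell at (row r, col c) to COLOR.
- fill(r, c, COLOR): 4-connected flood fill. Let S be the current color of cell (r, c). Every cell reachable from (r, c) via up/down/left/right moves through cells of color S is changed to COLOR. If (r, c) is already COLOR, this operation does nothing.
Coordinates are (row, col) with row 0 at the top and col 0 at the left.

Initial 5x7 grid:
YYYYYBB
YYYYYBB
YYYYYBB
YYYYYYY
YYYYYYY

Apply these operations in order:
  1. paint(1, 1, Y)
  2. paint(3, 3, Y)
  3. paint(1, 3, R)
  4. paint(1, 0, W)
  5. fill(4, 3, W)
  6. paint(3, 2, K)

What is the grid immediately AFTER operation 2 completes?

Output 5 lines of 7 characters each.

Answer: YYYYYBB
YYYYYBB
YYYYYBB
YYYYYYY
YYYYYYY

Derivation:
After op 1 paint(1,1,Y):
YYYYYBB
YYYYYBB
YYYYYBB
YYYYYYY
YYYYYYY
After op 2 paint(3,3,Y):
YYYYYBB
YYYYYBB
YYYYYBB
YYYYYYY
YYYYYYY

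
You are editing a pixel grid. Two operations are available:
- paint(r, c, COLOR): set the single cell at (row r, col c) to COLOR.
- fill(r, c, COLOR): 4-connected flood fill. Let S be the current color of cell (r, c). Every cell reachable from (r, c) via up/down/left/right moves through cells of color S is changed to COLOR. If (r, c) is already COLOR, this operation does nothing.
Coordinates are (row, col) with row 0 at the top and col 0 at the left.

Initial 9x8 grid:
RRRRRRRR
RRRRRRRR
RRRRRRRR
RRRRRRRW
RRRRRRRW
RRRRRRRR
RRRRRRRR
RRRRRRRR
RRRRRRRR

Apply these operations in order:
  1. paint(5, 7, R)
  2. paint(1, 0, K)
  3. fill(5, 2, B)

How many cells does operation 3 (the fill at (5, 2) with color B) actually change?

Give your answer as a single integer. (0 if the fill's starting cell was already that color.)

Answer: 69

Derivation:
After op 1 paint(5,7,R):
RRRRRRRR
RRRRRRRR
RRRRRRRR
RRRRRRRW
RRRRRRRW
RRRRRRRR
RRRRRRRR
RRRRRRRR
RRRRRRRR
After op 2 paint(1,0,K):
RRRRRRRR
KRRRRRRR
RRRRRRRR
RRRRRRRW
RRRRRRRW
RRRRRRRR
RRRRRRRR
RRRRRRRR
RRRRRRRR
After op 3 fill(5,2,B) [69 cells changed]:
BBBBBBBB
KBBBBBBB
BBBBBBBB
BBBBBBBW
BBBBBBBW
BBBBBBBB
BBBBBBBB
BBBBBBBB
BBBBBBBB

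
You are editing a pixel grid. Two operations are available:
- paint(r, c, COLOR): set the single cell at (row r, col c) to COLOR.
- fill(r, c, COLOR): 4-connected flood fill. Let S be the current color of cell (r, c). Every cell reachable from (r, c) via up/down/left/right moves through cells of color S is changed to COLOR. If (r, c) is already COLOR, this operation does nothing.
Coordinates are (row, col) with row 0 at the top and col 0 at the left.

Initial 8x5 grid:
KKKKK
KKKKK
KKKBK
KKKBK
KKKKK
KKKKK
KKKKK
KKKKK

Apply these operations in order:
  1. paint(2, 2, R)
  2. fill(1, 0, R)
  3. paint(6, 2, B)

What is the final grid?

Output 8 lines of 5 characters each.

After op 1 paint(2,2,R):
KKKKK
KKKKK
KKRBK
KKKBK
KKKKK
KKKKK
KKKKK
KKKKK
After op 2 fill(1,0,R) [37 cells changed]:
RRRRR
RRRRR
RRRBR
RRRBR
RRRRR
RRRRR
RRRRR
RRRRR
After op 3 paint(6,2,B):
RRRRR
RRRRR
RRRBR
RRRBR
RRRRR
RRRRR
RRBRR
RRRRR

Answer: RRRRR
RRRRR
RRRBR
RRRBR
RRRRR
RRRRR
RRBRR
RRRRR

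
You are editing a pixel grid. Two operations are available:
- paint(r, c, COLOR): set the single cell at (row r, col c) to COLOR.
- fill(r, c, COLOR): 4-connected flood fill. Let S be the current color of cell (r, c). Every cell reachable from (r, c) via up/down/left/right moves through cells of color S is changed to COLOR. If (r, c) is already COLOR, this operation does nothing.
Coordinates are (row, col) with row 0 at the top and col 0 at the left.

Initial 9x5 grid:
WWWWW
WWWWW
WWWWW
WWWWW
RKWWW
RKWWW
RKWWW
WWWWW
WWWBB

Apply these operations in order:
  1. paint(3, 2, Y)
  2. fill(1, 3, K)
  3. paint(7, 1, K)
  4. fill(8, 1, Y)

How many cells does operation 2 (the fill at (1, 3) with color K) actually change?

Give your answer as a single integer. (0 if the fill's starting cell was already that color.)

Answer: 36

Derivation:
After op 1 paint(3,2,Y):
WWWWW
WWWWW
WWWWW
WWYWW
RKWWW
RKWWW
RKWWW
WWWWW
WWWBB
After op 2 fill(1,3,K) [36 cells changed]:
KKKKK
KKKKK
KKKKK
KKYKK
RKKKK
RKKKK
RKKKK
KKKKK
KKKBB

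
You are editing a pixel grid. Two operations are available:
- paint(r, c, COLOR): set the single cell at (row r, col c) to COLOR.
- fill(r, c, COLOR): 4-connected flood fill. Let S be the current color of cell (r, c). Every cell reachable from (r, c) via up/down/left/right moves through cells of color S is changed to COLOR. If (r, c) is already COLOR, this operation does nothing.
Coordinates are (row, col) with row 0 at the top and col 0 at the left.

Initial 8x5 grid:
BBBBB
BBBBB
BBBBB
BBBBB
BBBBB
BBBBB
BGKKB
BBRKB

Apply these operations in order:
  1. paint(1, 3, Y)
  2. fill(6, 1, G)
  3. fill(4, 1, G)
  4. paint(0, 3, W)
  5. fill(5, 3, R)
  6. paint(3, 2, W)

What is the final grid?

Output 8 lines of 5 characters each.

Answer: RRRWR
RRRYR
RRRRR
RRWRR
RRRRR
RRRRR
RRKKR
RRRKR

Derivation:
After op 1 paint(1,3,Y):
BBBBB
BBBYB
BBBBB
BBBBB
BBBBB
BBBBB
BGKKB
BBRKB
After op 2 fill(6,1,G) [0 cells changed]:
BBBBB
BBBYB
BBBBB
BBBBB
BBBBB
BBBBB
BGKKB
BBRKB
After op 3 fill(4,1,G) [34 cells changed]:
GGGGG
GGGYG
GGGGG
GGGGG
GGGGG
GGGGG
GGKKG
GGRKG
After op 4 paint(0,3,W):
GGGWG
GGGYG
GGGGG
GGGGG
GGGGG
GGGGG
GGKKG
GGRKG
After op 5 fill(5,3,R) [34 cells changed]:
RRRWR
RRRYR
RRRRR
RRRRR
RRRRR
RRRRR
RRKKR
RRRKR
After op 6 paint(3,2,W):
RRRWR
RRRYR
RRRRR
RRWRR
RRRRR
RRRRR
RRKKR
RRRKR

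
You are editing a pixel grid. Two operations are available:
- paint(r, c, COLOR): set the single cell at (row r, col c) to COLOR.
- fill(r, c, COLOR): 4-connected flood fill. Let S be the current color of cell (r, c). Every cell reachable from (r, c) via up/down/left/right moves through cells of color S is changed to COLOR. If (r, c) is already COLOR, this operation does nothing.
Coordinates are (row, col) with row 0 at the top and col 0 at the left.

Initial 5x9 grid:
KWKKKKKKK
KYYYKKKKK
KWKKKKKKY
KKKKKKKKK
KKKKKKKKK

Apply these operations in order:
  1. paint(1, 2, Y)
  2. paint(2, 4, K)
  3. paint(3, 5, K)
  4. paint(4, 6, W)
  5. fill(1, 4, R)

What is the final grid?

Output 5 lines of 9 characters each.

Answer: RWRRRRRRR
RYYYRRRRR
RWRRRRRRY
RRRRRRRRR
RRRRRRWRR

Derivation:
After op 1 paint(1,2,Y):
KWKKKKKKK
KYYYKKKKK
KWKKKKKKY
KKKKKKKKK
KKKKKKKKK
After op 2 paint(2,4,K):
KWKKKKKKK
KYYYKKKKK
KWKKKKKKY
KKKKKKKKK
KKKKKKKKK
After op 3 paint(3,5,K):
KWKKKKKKK
KYYYKKKKK
KWKKKKKKY
KKKKKKKKK
KKKKKKKKK
After op 4 paint(4,6,W):
KWKKKKKKK
KYYYKKKKK
KWKKKKKKY
KKKKKKKKK
KKKKKKWKK
After op 5 fill(1,4,R) [38 cells changed]:
RWRRRRRRR
RYYYRRRRR
RWRRRRRRY
RRRRRRRRR
RRRRRRWRR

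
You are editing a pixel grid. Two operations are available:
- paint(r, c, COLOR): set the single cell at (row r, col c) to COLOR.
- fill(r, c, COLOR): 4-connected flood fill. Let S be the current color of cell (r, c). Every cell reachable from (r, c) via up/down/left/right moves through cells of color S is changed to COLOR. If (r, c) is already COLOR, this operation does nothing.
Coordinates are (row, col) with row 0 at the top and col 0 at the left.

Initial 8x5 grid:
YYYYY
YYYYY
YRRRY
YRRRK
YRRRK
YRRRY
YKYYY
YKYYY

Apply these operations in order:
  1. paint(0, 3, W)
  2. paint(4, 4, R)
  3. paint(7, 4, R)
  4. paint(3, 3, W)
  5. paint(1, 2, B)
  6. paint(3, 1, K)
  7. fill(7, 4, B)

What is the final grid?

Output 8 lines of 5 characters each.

Answer: YYYWY
YYBYY
YRRRY
YKRWK
YRRRR
YRRRY
YKYYY
YKYYB

Derivation:
After op 1 paint(0,3,W):
YYYWY
YYYYY
YRRRY
YRRRK
YRRRK
YRRRY
YKYYY
YKYYY
After op 2 paint(4,4,R):
YYYWY
YYYYY
YRRRY
YRRRK
YRRRR
YRRRY
YKYYY
YKYYY
After op 3 paint(7,4,R):
YYYWY
YYYYY
YRRRY
YRRRK
YRRRR
YRRRY
YKYYY
YKYYR
After op 4 paint(3,3,W):
YYYWY
YYYYY
YRRRY
YRRWK
YRRRR
YRRRY
YKYYY
YKYYR
After op 5 paint(1,2,B):
YYYWY
YYBYY
YRRRY
YRRWK
YRRRR
YRRRY
YKYYY
YKYYR
After op 6 paint(3,1,K):
YYYWY
YYBYY
YRRRY
YKRWK
YRRRR
YRRRY
YKYYY
YKYYR
After op 7 fill(7,4,B) [1 cells changed]:
YYYWY
YYBYY
YRRRY
YKRWK
YRRRR
YRRRY
YKYYY
YKYYB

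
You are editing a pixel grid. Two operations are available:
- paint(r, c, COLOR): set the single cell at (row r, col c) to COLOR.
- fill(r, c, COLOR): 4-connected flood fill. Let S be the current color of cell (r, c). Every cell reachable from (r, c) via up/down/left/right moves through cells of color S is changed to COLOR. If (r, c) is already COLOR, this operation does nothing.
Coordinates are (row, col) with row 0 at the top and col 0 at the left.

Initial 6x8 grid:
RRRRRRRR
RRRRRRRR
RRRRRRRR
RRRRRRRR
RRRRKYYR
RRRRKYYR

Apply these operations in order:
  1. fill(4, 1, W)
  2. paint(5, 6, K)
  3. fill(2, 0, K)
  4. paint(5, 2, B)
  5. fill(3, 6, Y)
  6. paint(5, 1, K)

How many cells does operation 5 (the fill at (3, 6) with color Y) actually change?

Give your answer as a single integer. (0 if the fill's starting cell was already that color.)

After op 1 fill(4,1,W) [42 cells changed]:
WWWWWWWW
WWWWWWWW
WWWWWWWW
WWWWWWWW
WWWWKYYW
WWWWKYYW
After op 2 paint(5,6,K):
WWWWWWWW
WWWWWWWW
WWWWWWWW
WWWWWWWW
WWWWKYYW
WWWWKYKW
After op 3 fill(2,0,K) [42 cells changed]:
KKKKKKKK
KKKKKKKK
KKKKKKKK
KKKKKKKK
KKKKKYYK
KKKKKYKK
After op 4 paint(5,2,B):
KKKKKKKK
KKKKKKKK
KKKKKKKK
KKKKKKKK
KKKKKYYK
KKBKKYKK
After op 5 fill(3,6,Y) [44 cells changed]:
YYYYYYYY
YYYYYYYY
YYYYYYYY
YYYYYYYY
YYYYYYYY
YYBYYYYY

Answer: 44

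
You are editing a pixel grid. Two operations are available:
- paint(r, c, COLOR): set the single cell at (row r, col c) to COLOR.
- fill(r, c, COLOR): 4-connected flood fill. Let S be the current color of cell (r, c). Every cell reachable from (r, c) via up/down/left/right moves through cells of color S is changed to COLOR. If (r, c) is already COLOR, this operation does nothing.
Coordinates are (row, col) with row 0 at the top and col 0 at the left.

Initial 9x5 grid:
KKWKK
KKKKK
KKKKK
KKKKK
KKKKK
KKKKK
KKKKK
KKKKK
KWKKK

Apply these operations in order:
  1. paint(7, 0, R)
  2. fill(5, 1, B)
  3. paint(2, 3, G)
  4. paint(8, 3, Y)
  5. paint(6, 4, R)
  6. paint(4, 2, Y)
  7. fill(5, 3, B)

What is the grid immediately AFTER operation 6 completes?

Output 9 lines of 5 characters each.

After op 1 paint(7,0,R):
KKWKK
KKKKK
KKKKK
KKKKK
KKKKK
KKKKK
KKKKK
RKKKK
KWKKK
After op 2 fill(5,1,B) [41 cells changed]:
BBWBB
BBBBB
BBBBB
BBBBB
BBBBB
BBBBB
BBBBB
RBBBB
KWBBB
After op 3 paint(2,3,G):
BBWBB
BBBBB
BBBGB
BBBBB
BBBBB
BBBBB
BBBBB
RBBBB
KWBBB
After op 4 paint(8,3,Y):
BBWBB
BBBBB
BBBGB
BBBBB
BBBBB
BBBBB
BBBBB
RBBBB
KWBYB
After op 5 paint(6,4,R):
BBWBB
BBBBB
BBBGB
BBBBB
BBBBB
BBBBB
BBBBR
RBBBB
KWBYB
After op 6 paint(4,2,Y):
BBWBB
BBBBB
BBBGB
BBBBB
BBYBB
BBBBB
BBBBR
RBBBB
KWBYB

Answer: BBWBB
BBBBB
BBBGB
BBBBB
BBYBB
BBBBB
BBBBR
RBBBB
KWBYB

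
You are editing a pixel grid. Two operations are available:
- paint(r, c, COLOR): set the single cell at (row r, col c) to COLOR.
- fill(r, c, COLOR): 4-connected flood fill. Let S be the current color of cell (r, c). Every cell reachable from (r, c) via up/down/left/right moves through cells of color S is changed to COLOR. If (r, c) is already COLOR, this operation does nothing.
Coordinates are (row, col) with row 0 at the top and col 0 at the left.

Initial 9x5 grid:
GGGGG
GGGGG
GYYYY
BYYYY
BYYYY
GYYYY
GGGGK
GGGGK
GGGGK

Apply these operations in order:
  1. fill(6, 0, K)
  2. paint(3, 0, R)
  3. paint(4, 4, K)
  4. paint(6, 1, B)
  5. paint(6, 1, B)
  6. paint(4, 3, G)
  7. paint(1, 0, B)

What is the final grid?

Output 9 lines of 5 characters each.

Answer: GGGGG
BGGGG
GYYYY
RYYYY
BYYGK
KYYYY
KBKKK
KKKKK
KKKKK

Derivation:
After op 1 fill(6,0,K) [13 cells changed]:
GGGGG
GGGGG
GYYYY
BYYYY
BYYYY
KYYYY
KKKKK
KKKKK
KKKKK
After op 2 paint(3,0,R):
GGGGG
GGGGG
GYYYY
RYYYY
BYYYY
KYYYY
KKKKK
KKKKK
KKKKK
After op 3 paint(4,4,K):
GGGGG
GGGGG
GYYYY
RYYYY
BYYYK
KYYYY
KKKKK
KKKKK
KKKKK
After op 4 paint(6,1,B):
GGGGG
GGGGG
GYYYY
RYYYY
BYYYK
KYYYY
KBKKK
KKKKK
KKKKK
After op 5 paint(6,1,B):
GGGGG
GGGGG
GYYYY
RYYYY
BYYYK
KYYYY
KBKKK
KKKKK
KKKKK
After op 6 paint(4,3,G):
GGGGG
GGGGG
GYYYY
RYYYY
BYYGK
KYYYY
KBKKK
KKKKK
KKKKK
After op 7 paint(1,0,B):
GGGGG
BGGGG
GYYYY
RYYYY
BYYGK
KYYYY
KBKKK
KKKKK
KKKKK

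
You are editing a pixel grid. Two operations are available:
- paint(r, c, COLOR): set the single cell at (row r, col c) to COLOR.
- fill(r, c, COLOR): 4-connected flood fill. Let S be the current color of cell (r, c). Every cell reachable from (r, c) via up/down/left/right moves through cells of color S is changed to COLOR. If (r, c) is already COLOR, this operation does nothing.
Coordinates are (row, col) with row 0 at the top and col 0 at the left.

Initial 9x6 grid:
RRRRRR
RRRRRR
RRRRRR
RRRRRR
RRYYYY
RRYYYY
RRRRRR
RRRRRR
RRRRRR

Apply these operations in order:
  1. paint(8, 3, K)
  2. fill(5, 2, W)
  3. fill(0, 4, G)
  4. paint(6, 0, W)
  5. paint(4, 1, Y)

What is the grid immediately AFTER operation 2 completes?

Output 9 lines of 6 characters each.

Answer: RRRRRR
RRRRRR
RRRRRR
RRRRRR
RRWWWW
RRWWWW
RRRRRR
RRRRRR
RRRKRR

Derivation:
After op 1 paint(8,3,K):
RRRRRR
RRRRRR
RRRRRR
RRRRRR
RRYYYY
RRYYYY
RRRRRR
RRRRRR
RRRKRR
After op 2 fill(5,2,W) [8 cells changed]:
RRRRRR
RRRRRR
RRRRRR
RRRRRR
RRWWWW
RRWWWW
RRRRRR
RRRRRR
RRRKRR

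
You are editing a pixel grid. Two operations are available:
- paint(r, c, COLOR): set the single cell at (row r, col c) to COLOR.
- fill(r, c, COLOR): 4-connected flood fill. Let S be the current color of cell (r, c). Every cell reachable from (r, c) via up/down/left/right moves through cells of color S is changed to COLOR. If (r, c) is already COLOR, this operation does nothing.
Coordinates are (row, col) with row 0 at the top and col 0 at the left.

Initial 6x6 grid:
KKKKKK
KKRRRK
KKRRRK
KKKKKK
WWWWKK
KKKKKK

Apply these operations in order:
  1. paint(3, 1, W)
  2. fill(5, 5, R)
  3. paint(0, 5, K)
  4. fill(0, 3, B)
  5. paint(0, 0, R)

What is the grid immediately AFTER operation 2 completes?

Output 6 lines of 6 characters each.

Answer: RRRRRR
RRRRRR
RRRRRR
RWRRRR
WWWWRR
RRRRRR

Derivation:
After op 1 paint(3,1,W):
KKKKKK
KKRRRK
KKRRRK
KWKKKK
WWWWKK
KKKKKK
After op 2 fill(5,5,R) [25 cells changed]:
RRRRRR
RRRRRR
RRRRRR
RWRRRR
WWWWRR
RRRRRR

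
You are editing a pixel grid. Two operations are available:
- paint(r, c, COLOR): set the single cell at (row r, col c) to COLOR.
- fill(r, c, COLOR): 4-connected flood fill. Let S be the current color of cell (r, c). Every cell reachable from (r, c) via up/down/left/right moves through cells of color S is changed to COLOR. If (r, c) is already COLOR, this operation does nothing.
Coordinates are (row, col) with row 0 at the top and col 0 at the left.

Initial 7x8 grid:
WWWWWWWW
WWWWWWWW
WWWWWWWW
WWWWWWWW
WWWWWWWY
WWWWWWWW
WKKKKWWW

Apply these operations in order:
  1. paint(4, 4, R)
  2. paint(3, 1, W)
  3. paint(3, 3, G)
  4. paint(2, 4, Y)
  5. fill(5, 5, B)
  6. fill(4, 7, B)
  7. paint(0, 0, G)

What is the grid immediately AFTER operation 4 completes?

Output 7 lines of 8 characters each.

Answer: WWWWWWWW
WWWWWWWW
WWWWYWWW
WWWGWWWW
WWWWRWWY
WWWWWWWW
WKKKKWWW

Derivation:
After op 1 paint(4,4,R):
WWWWWWWW
WWWWWWWW
WWWWWWWW
WWWWWWWW
WWWWRWWY
WWWWWWWW
WKKKKWWW
After op 2 paint(3,1,W):
WWWWWWWW
WWWWWWWW
WWWWWWWW
WWWWWWWW
WWWWRWWY
WWWWWWWW
WKKKKWWW
After op 3 paint(3,3,G):
WWWWWWWW
WWWWWWWW
WWWWWWWW
WWWGWWWW
WWWWRWWY
WWWWWWWW
WKKKKWWW
After op 4 paint(2,4,Y):
WWWWWWWW
WWWWWWWW
WWWWYWWW
WWWGWWWW
WWWWRWWY
WWWWWWWW
WKKKKWWW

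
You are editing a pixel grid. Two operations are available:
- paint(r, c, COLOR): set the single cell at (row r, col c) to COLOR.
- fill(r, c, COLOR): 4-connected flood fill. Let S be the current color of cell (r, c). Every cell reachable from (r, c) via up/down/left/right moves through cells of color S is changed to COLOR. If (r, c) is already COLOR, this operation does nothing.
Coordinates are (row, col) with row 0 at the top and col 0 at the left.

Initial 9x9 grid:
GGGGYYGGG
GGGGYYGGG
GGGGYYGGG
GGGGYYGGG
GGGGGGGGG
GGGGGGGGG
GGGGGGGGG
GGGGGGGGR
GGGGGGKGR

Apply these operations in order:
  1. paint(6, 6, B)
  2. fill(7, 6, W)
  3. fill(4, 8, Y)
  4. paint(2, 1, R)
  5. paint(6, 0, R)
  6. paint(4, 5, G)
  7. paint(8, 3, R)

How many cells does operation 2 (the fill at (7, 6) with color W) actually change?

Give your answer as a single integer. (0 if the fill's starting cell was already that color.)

Answer: 69

Derivation:
After op 1 paint(6,6,B):
GGGGYYGGG
GGGGYYGGG
GGGGYYGGG
GGGGYYGGG
GGGGGGGGG
GGGGGGGGG
GGGGGGBGG
GGGGGGGGR
GGGGGGKGR
After op 2 fill(7,6,W) [69 cells changed]:
WWWWYYWWW
WWWWYYWWW
WWWWYYWWW
WWWWYYWWW
WWWWWWWWW
WWWWWWWWW
WWWWWWBWW
WWWWWWWWR
WWWWWWKWR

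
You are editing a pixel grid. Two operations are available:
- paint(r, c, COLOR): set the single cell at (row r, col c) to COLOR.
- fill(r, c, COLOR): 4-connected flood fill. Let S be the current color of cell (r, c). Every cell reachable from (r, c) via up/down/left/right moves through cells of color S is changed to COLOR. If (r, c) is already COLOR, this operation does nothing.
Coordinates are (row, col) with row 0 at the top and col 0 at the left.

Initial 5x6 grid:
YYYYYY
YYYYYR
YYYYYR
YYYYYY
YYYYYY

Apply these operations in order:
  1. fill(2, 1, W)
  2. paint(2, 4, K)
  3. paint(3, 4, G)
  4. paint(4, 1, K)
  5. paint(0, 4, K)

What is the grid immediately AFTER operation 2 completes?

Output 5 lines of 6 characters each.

Answer: WWWWWW
WWWWWR
WWWWKR
WWWWWW
WWWWWW

Derivation:
After op 1 fill(2,1,W) [28 cells changed]:
WWWWWW
WWWWWR
WWWWWR
WWWWWW
WWWWWW
After op 2 paint(2,4,K):
WWWWWW
WWWWWR
WWWWKR
WWWWWW
WWWWWW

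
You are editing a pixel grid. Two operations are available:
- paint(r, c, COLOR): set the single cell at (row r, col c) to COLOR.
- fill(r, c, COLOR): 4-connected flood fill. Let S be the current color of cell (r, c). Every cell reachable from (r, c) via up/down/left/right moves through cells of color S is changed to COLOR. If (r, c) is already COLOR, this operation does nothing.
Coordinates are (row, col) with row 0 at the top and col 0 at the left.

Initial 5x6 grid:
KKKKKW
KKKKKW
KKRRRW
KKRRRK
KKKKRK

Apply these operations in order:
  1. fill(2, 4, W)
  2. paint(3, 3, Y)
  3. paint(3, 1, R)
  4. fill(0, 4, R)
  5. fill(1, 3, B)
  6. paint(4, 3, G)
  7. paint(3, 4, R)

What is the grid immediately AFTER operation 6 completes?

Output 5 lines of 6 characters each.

Answer: BBBBBW
BBBBBW
BBWWWW
BBWYWK
BBBGWK

Derivation:
After op 1 fill(2,4,W) [7 cells changed]:
KKKKKW
KKKKKW
KKWWWW
KKWWWK
KKKKWK
After op 2 paint(3,3,Y):
KKKKKW
KKKKKW
KKWWWW
KKWYWK
KKKKWK
After op 3 paint(3,1,R):
KKKKKW
KKKKKW
KKWWWW
KRWYWK
KKKKWK
After op 4 fill(0,4,R) [17 cells changed]:
RRRRRW
RRRRRW
RRWWWW
RRWYWK
RRRRWK
After op 5 fill(1,3,B) [18 cells changed]:
BBBBBW
BBBBBW
BBWWWW
BBWYWK
BBBBWK
After op 6 paint(4,3,G):
BBBBBW
BBBBBW
BBWWWW
BBWYWK
BBBGWK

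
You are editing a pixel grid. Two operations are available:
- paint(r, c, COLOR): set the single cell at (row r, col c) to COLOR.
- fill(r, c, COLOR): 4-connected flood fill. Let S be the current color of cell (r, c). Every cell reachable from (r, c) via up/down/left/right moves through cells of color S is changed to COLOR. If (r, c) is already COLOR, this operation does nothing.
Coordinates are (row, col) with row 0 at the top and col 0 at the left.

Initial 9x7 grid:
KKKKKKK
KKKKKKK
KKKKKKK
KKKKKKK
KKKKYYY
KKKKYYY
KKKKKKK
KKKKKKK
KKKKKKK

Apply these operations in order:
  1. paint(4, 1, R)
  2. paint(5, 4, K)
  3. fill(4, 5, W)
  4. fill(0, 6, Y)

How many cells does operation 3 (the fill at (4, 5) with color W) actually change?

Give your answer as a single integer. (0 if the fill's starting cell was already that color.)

Answer: 5

Derivation:
After op 1 paint(4,1,R):
KKKKKKK
KKKKKKK
KKKKKKK
KKKKKKK
KRKKYYY
KKKKYYY
KKKKKKK
KKKKKKK
KKKKKKK
After op 2 paint(5,4,K):
KKKKKKK
KKKKKKK
KKKKKKK
KKKKKKK
KRKKYYY
KKKKKYY
KKKKKKK
KKKKKKK
KKKKKKK
After op 3 fill(4,5,W) [5 cells changed]:
KKKKKKK
KKKKKKK
KKKKKKK
KKKKKKK
KRKKWWW
KKKKKWW
KKKKKKK
KKKKKKK
KKKKKKK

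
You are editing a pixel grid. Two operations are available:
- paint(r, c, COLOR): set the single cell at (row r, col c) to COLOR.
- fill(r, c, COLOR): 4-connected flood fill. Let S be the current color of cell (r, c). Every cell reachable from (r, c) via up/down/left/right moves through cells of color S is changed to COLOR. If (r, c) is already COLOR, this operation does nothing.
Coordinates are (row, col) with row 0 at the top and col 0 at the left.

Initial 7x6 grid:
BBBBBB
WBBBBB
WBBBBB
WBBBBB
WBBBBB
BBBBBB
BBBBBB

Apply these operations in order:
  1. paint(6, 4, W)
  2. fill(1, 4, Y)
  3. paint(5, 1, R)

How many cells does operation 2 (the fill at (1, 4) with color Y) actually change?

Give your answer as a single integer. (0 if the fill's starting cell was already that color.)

After op 1 paint(6,4,W):
BBBBBB
WBBBBB
WBBBBB
WBBBBB
WBBBBB
BBBBBB
BBBBWB
After op 2 fill(1,4,Y) [37 cells changed]:
YYYYYY
WYYYYY
WYYYYY
WYYYYY
WYYYYY
YYYYYY
YYYYWY

Answer: 37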